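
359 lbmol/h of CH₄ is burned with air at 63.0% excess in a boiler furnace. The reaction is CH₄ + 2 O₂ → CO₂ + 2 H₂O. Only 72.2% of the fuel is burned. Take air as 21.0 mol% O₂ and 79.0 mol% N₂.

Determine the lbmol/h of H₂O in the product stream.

Stoichiometric O₂ = 2 × 359 = 718 lbmol/h; O₂ fed = 718 × 1.630 = 1170 lbmol/h.
N₂ fed = 1170 × 79/21 = 4403 lbmol/h.
Fuel reacted = 0.722 × 359 → ξ = 259.2 lbmol/h.
Outlet (n = n₀ + ν ξ):
  CH₄: 359 − 1(259.2) = 99.8
  O₂: 1170 − 2(259.2) = 651.9
  N₂: 4403 (inert)
  CO₂: 0 + 1(259.2) = 259.2
  H₂O: 0 + 2(259.2) = 518.4

518 lbmol/h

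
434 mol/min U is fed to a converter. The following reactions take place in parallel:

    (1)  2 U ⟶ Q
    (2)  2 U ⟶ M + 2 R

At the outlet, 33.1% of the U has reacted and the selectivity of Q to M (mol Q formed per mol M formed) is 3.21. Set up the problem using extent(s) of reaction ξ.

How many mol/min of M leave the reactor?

17.1 mol/min

Conversion of U: U consumed = 0.331 × 434 = 143.7 mol/min = 2ξ₁ + 2ξ₂.
Selectivity: 1ξ₁ / (1ξ₂) = 3.21 → ξ₁ = 3.21 ξ₂.
Substitute: (2·3.21 + 2) ξ₂ = 143.7 → ξ₂ = 17.06 mol/min, ξ₁ = 54.77 mol/min.
Outlet amounts (n = n₀ + Σ ν·ξ):
  U: 434 − 2(54.77) − 2(17.06) = 290.3
  Q: 0 + 1(54.77) = 54.77
  M: 0 + 1(17.06) = 17.06
  R: 0 + 2(17.06) = 34.12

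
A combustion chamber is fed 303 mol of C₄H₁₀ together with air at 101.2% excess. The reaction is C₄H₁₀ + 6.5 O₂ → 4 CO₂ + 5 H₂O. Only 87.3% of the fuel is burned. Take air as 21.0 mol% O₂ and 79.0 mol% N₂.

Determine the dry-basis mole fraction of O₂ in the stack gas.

0.123

Stoichiometric O₂ = 6.5 × 303 = 1970 mol; O₂ fed = 1970 × 2.012 = 3963 mol.
N₂ fed = 3963 × 79/21 = 14910 mol.
Fuel reacted = 0.873 × 303 → ξ = 264.5 mol.
Outlet (n = n₀ + ν ξ):
  C₄H₁₀: 303 − 1(264.5) = 38.48
  O₂: 3963 − 6.5(264.5) = 2243
  N₂: 14910 (inert)
  CO₂: 0 + 4(264.5) = 1058
  H₂O: 0 + 5(264.5) = 1323
Dry total = 18250 mol; y_O₂ (dry) = 2243 / 18250 = 0.1229.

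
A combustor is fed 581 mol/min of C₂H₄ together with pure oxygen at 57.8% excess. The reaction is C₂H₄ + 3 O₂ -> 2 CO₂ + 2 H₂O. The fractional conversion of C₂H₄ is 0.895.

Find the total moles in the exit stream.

3330 mol/min

Stoichiometric O₂ = 3 × 581 = 1743 mol/min; O₂ fed = 1743 × 1.578 = 2750 mol/min.
Fuel reacted = 0.895 × 581 → ξ = 520 mol/min.
Outlet (n = n₀ + ν ξ):
  C₂H₄: 581 − 1(520) = 61
  O₂: 2750 − 3(520) = 1190
  CO₂: 0 + 2(520) = 1040
  H₂O: 0 + 2(520) = 1040
Total out = 61 + 1190 + 1040 + 1040 = 3331 mol/min.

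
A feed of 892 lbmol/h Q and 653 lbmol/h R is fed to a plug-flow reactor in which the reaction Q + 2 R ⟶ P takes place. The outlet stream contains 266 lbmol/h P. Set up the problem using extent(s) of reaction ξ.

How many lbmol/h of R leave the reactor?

121 lbmol/h

For P: n = n₀ + 1ξ → 266 = 0 + 1ξ, giving ξ = 266 lbmol/h.
Outlet amounts (n = n₀ + ν ξ):
  Q: 892 − 1(266) = 626
  R: 653 − 2(266) = 121
  P: 0 + 1(266) = 266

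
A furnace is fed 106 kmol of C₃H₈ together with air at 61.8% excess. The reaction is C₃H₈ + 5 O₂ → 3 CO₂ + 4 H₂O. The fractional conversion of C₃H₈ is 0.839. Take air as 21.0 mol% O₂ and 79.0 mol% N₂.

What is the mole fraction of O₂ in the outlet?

Stoichiometric O₂ = 5 × 106 = 530 kmol; O₂ fed = 530 × 1.618 = 857.5 kmol.
N₂ fed = 857.5 × 79/21 = 3226 kmol.
Fuel reacted = 0.839 × 106 → ξ = 88.93 kmol.
Outlet (n = n₀ + ν ξ):
  C₃H₈: 106 − 1(88.93) = 17.07
  O₂: 857.5 − 5(88.93) = 412.9
  N₂: 3226 (inert)
  CO₂: 0 + 3(88.93) = 266.8
  H₂O: 0 + 4(88.93) = 355.7
Total out = 4278 kmol; y_O₂ = 412.9 / 4278 = 0.0965.

0.0965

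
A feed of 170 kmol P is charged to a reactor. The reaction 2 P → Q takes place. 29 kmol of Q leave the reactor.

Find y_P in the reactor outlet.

0.794

For Q: n = n₀ + 1ξ → 29 = 0 + 1ξ, giving ξ = 29 kmol.
Outlet amounts (n = n₀ + ν ξ):
  P: 170 − 2(29) = 112
  Q: 0 + 1(29) = 29
Total out = 141 kmol; y_P = 112 / 141 = 0.7943.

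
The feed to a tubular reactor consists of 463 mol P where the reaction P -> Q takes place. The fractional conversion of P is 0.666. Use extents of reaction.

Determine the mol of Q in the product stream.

P reacted = 0.666 × 463 = 308.4 mol; ν_P = −1, so ξ = 308.4/1 = 308.4 mol.
Outlet amounts (n = n₀ + ν ξ):
  P: 463 − 1(308.4) = 154.6
  Q: 0 + 1(308.4) = 308.4

308 mol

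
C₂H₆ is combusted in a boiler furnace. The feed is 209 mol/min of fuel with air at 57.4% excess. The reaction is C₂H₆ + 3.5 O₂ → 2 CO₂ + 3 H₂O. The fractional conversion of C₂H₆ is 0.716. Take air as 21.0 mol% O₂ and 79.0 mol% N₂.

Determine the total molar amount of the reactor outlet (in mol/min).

5770 mol/min

Stoichiometric O₂ = 3.5 × 209 = 731.5 mol/min; O₂ fed = 731.5 × 1.574 = 1151 mol/min.
N₂ fed = 1151 × 79/21 = 4331 mol/min.
Fuel reacted = 0.716 × 209 → ξ = 149.6 mol/min.
Outlet (n = n₀ + ν ξ):
  C₂H₆: 209 − 1(149.6) = 59.36
  O₂: 1151 − 3.5(149.6) = 627.6
  N₂: 4331 (inert)
  CO₂: 0 + 2(149.6) = 299.3
  H₂O: 0 + 3(149.6) = 448.9
Total out = 59.36 + 627.6 + 4331 + 299.3 + 448.9 = 5767 mol/min.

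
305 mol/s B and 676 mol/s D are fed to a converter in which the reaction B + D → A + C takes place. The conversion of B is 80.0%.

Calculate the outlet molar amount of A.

244 mol/s

B reacted = 0.8 × 305 = 244 mol/s; ν_B = −1, so ξ = 244/1 = 244 mol/s.
Outlet amounts (n = n₀ + ν ξ):
  B: 305 − 1(244) = 61
  D: 676 − 1(244) = 432
  A: 0 + 1(244) = 244
  C: 0 + 1(244) = 244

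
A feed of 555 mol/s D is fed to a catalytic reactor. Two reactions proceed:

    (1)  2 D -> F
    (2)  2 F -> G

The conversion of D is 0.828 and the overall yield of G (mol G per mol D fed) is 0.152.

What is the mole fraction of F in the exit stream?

0.253

Conversion of D: D consumed = 2ξ₁ = 0.828 × 555 → ξ₁ = 229.8 mol/s.
Yield of G: 1ξ₂ / 555 = 0.152 → ξ₂ = 84.36 mol/s.
Outlet amounts (n = n₀ + Σ ν·ξ):
  D: 555 − 2(229.8) = 95.46
  F: 0 + 1(229.8) − 2(84.36) = 61.05
  G: 0 + 1(84.36) = 84.36
Total out = 240.9 mol/s; y_F = 61.05 / 240.9 = 0.2535.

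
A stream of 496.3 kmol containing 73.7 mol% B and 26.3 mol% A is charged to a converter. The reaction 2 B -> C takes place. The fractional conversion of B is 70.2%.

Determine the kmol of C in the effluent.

B reacted = 0.702 × 365.8 = 256.8 kmol; ν_B = −2, so ξ = 256.8/2 = 128.4 kmol.
Outlet amounts (n = n₀ + ν ξ):
  B: 365.8 − 2(128.4) = 109
  C: 0 + 1(128.4) = 128.4
  A: 130.5 (inert)

128 kmol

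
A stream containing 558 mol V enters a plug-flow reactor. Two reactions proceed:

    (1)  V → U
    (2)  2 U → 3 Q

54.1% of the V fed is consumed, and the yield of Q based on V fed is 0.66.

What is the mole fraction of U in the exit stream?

Conversion of V: V consumed = 1ξ₁ = 0.541 × 558 → ξ₁ = 301.9 mol.
Yield of Q: 3ξ₂ / 558 = 0.66 → ξ₂ = 122.8 mol.
Outlet amounts (n = n₀ + Σ ν·ξ):
  V: 558 − 1(301.9) = 256.1
  U: 0 + 1(301.9) − 2(122.8) = 56.36
  Q: 0 + 3(122.8) = 368.3
Total out = 680.8 mol; y_U = 56.36 / 680.8 = 0.08279.

0.0828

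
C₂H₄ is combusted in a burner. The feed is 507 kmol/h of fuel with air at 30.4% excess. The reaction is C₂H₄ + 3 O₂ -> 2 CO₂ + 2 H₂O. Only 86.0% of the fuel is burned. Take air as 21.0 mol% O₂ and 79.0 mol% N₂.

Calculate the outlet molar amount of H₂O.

Stoichiometric O₂ = 3 × 507 = 1521 kmol/h; O₂ fed = 1521 × 1.304 = 1983 kmol/h.
N₂ fed = 1983 × 79/21 = 7461 kmol/h.
Fuel reacted = 0.86 × 507 → ξ = 436 kmol/h.
Outlet (n = n₀ + ν ξ):
  C₂H₄: 507 − 1(436) = 70.98
  O₂: 1983 − 3(436) = 675.3
  N₂: 7461 (inert)
  CO₂: 0 + 2(436) = 872
  H₂O: 0 + 2(436) = 872

872 kmol/h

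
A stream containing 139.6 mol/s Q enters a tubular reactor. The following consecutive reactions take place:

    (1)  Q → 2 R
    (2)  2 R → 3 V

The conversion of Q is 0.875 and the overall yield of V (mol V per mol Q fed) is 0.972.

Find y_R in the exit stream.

0.501

Conversion of Q: Q consumed = 1ξ₁ = 0.875 × 139.6 → ξ₁ = 122.1 mol/s.
Yield of V: 3ξ₂ / 139.6 = 0.972 → ξ₂ = 45.23 mol/s.
Outlet amounts (n = n₀ + Σ ν·ξ):
  Q: 139.6 − 1(122.1) = 17.45
  R: 0 + 2(122.1) − 2(45.23) = 153.8
  V: 0 + 3(45.23) = 135.7
Total out = 307 mol/s; y_R = 153.8 / 307 = 0.5011.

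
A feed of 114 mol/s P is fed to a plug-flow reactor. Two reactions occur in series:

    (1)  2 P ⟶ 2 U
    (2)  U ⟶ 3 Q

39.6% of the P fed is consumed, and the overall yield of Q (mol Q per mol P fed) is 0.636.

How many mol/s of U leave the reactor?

21 mol/s

Conversion of P: P consumed = 2ξ₁ = 0.396 × 114 → ξ₁ = 22.57 mol/s.
Yield of Q: 3ξ₂ / 114 = 0.636 → ξ₂ = 24.17 mol/s.
Outlet amounts (n = n₀ + Σ ν·ξ):
  P: 114 − 2(22.57) = 68.86
  U: 0 + 2(22.57) − 1(24.17) = 20.98
  Q: 0 + 3(24.17) = 72.5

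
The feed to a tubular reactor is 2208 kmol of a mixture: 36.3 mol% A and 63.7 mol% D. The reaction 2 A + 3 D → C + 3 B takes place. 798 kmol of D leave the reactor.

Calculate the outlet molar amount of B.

For D: n = n₀ − 3ξ → 798 = 1406 − 3ξ, giving ξ = 202.8 kmol.
Outlet amounts (n = n₀ + ν ξ):
  A: 801.5 − 2(202.8) = 395.8
  D: 1406 − 3(202.8) = 798
  C: 0 + 1(202.8) = 202.8
  B: 0 + 3(202.8) = 608.5

608 kmol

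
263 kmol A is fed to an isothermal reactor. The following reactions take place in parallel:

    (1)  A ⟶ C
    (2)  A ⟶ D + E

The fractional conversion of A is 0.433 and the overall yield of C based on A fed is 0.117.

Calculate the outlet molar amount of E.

Yield of C: 1ξ₁ / 263 = 0.117 → ξ₁ = 30.77 kmol.
Conversion of A: 1ξ₁ + 1ξ₂ = 0.433 × 263 = 113.9 → ξ₂ = 83.11 kmol.
Outlet amounts (n = n₀ + Σ ν·ξ):
  A: 263 − 1(30.77) − 1(83.11) = 149.1
  C: 0 + 1(30.77) = 30.77
  D: 0 + 1(83.11) = 83.11
  E: 0 + 1(83.11) = 83.11

83.1 kmol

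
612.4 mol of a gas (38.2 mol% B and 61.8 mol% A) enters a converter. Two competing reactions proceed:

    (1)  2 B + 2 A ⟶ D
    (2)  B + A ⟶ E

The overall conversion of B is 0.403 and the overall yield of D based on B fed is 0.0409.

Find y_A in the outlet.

0.559

Yield of D: 1ξ₁ / 233.9 = 0.0409 → ξ₁ = 9.568 mol.
Conversion of B: 2ξ₁ + 1ξ₂ = 0.403 × 233.9 = 94.28 → ξ₂ = 75.14 mol.
Outlet amounts (n = n₀ + Σ ν·ξ):
  B: 233.9 − 2(9.568) − 1(75.14) = 139.7
  A: 378.5 − 2(9.568) − 1(75.14) = 284.2
  D: 0 + 1(9.568) = 9.568
  E: 0 + 1(75.14) = 75.14
Total out = 508.6 mol; y_A = 284.2 / 508.6 = 0.5588.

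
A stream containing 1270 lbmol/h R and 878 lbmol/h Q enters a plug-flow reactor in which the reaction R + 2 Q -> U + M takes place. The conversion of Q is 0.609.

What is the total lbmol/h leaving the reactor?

1880 lbmol/h

Q reacted = 0.609 × 878 = 534.7 lbmol/h; ν_Q = −2, so ξ = 534.7/2 = 267.4 lbmol/h.
Outlet amounts (n = n₀ + ν ξ):
  R: 1270 − 1(267.4) = 1003
  Q: 878 − 2(267.4) = 343.3
  U: 0 + 1(267.4) = 267.4
  M: 0 + 1(267.4) = 267.4
Total out = 1003 + 343.3 + 267.4 + 267.4 = 1881 lbmol/h.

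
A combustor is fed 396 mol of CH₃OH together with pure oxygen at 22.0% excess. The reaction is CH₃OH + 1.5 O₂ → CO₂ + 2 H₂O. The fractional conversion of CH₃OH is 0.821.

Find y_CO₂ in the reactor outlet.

Stoichiometric O₂ = 1.5 × 396 = 594 mol; O₂ fed = 594 × 1.220 = 724.7 mol.
Fuel reacted = 0.821 × 396 → ξ = 325.1 mol.
Outlet (n = n₀ + ν ξ):
  CH₃OH: 396 − 1(325.1) = 70.88
  O₂: 724.7 − 1.5(325.1) = 237
  CO₂: 0 + 1(325.1) = 325.1
  H₂O: 0 + 2(325.1) = 650.2
Total out = 1283 mol; y_CO₂ = 325.1 / 1283 = 0.2534.

0.253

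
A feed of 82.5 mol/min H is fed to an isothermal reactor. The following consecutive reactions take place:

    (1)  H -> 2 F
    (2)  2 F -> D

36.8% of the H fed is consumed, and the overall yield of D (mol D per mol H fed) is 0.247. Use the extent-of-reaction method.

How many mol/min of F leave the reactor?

20 mol/min

Conversion of H: H consumed = 1ξ₁ = 0.368 × 82.5 → ξ₁ = 30.36 mol/min.
Yield of D: 1ξ₂ / 82.5 = 0.247 → ξ₂ = 20.38 mol/min.
Outlet amounts (n = n₀ + Σ ν·ξ):
  H: 82.5 − 1(30.36) = 52.14
  F: 0 + 2(30.36) − 2(20.38) = 19.96
  D: 0 + 1(20.38) = 20.38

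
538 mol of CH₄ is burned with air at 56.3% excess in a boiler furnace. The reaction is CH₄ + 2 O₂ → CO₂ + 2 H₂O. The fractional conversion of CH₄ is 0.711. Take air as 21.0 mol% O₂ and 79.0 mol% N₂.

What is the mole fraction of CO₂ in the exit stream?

Stoichiometric O₂ = 2 × 538 = 1076 mol; O₂ fed = 1076 × 1.563 = 1682 mol.
N₂ fed = 1682 × 79/21 = 6327 mol.
Fuel reacted = 0.711 × 538 → ξ = 382.5 mol.
Outlet (n = n₀ + ν ξ):
  CH₄: 538 − 1(382.5) = 155.5
  O₂: 1682 − 2(382.5) = 916.8
  N₂: 6327 (inert)
  CO₂: 0 + 1(382.5) = 382.5
  H₂O: 0 + 2(382.5) = 765
Total out = 8547 mol; y_CO₂ = 382.5 / 8547 = 0.04476.

0.0448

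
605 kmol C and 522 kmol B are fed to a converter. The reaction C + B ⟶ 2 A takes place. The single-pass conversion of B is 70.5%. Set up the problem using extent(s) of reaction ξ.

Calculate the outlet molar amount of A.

736 kmol

B reacted = 0.705 × 522 = 368 kmol; ν_B = −1, so ξ = 368/1 = 368 kmol.
Outlet amounts (n = n₀ + ν ξ):
  C: 605 − 1(368) = 237
  B: 522 − 1(368) = 154
  A: 0 + 2(368) = 736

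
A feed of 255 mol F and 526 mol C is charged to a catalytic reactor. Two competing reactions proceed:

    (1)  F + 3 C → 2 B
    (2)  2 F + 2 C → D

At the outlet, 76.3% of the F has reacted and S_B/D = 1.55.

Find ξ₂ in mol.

ξ₂ = 70.1 mol

Conversion of F: F consumed = 0.763 × 255 = 194.6 mol = 1ξ₁ + 2ξ₂.
Selectivity: 2ξ₁ / (1ξ₂) = 1.55 → ξ₁ = 0.775 ξ₂.
Substitute: (1·0.775 + 2) ξ₂ = 194.6 → ξ₂ = 70.11 mol, ξ₁ = 54.34 mol.
Outlet amounts (n = n₀ + Σ ν·ξ):
  F: 255 − 1(54.34) − 2(70.11) = 60.44
  C: 526 − 3(54.34) − 2(70.11) = 222.8
  B: 0 + 2(54.34) = 108.7
  D: 0 + 1(70.11) = 70.11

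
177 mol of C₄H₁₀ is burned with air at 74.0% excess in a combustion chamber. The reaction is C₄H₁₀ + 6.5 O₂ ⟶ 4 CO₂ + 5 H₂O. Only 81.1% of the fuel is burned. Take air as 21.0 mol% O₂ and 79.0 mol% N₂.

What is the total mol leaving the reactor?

Stoichiometric O₂ = 6.5 × 177 = 1150 mol; O₂ fed = 1150 × 1.740 = 2002 mol.
N₂ fed = 2002 × 79/21 = 7531 mol.
Fuel reacted = 0.811 × 177 → ξ = 143.5 mol.
Outlet (n = n₀ + ν ξ):
  C₄H₁₀: 177 − 1(143.5) = 33.45
  O₂: 2002 − 6.5(143.5) = 1069
  N₂: 7531 (inert)
  CO₂: 0 + 4(143.5) = 574.2
  H₂O: 0 + 5(143.5) = 717.7
Total out = 33.45 + 1069 + 7531 + 574.2 + 717.7 = 9925 mol.

9930 mol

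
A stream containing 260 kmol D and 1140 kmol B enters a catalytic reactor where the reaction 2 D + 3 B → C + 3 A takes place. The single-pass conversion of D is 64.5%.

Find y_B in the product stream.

D reacted = 0.645 × 260 = 167.7 kmol; ν_D = −2, so ξ = 167.7/2 = 83.85 kmol.
Outlet amounts (n = n₀ + ν ξ):
  D: 260 − 2(83.85) = 92.3
  B: 1140 − 3(83.85) = 888.5
  C: 0 + 1(83.85) = 83.85
  A: 0 + 3(83.85) = 251.6
Total out = 1316 kmol; y_B = 888.5 / 1316 = 0.675.

0.675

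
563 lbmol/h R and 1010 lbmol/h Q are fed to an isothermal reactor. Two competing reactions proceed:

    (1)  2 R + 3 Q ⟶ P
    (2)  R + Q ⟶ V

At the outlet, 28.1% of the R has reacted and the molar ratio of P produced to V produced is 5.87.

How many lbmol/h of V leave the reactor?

Conversion of R: R consumed = 0.281 × 563 = 158.2 lbmol/h = 2ξ₁ + 1ξ₂.
Selectivity: 1ξ₁ / (1ξ₂) = 5.87 → ξ₁ = 5.87 ξ₂.
Substitute: (2·5.87 + 1) ξ₂ = 158.2 → ξ₂ = 12.42 lbmol/h, ξ₁ = 72.89 lbmol/h.
Outlet amounts (n = n₀ + Σ ν·ξ):
  R: 563 − 2(72.89) − 1(12.42) = 404.8
  Q: 1010 − 3(72.89) − 1(12.42) = 778.9
  P: 0 + 1(72.89) = 72.89
  V: 0 + 1(12.42) = 12.42

12.4 lbmol/h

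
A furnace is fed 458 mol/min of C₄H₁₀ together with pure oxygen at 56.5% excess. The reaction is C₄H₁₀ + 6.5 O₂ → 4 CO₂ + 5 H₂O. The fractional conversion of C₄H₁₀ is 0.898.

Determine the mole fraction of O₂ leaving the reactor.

Stoichiometric O₂ = 6.5 × 458 = 2977 mol/min; O₂ fed = 2977 × 1.565 = 4659 mol/min.
Fuel reacted = 0.898 × 458 → ξ = 411.3 mol/min.
Outlet (n = n₀ + ν ξ):
  C₄H₁₀: 458 − 1(411.3) = 46.72
  O₂: 4659 − 6.5(411.3) = 1986
  CO₂: 0 + 4(411.3) = 1645
  H₂O: 0 + 5(411.3) = 2056
Total out = 5734 mol/min; y_O₂ = 1986 / 5734 = 0.3463.

0.346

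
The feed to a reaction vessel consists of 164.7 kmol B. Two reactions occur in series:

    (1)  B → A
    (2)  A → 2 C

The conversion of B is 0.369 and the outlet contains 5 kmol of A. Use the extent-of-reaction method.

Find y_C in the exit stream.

0.506

Conversion of B: B consumed = 1ξ₁ = 0.369 × 164.7 → ξ₁ = 60.77 kmol.
A balance: n_A = 0 + 1ξ₁ − 1ξ₂ = 5 → ξ₂ = (1·60.77 − 5)/1 = 55.77 kmol.
Outlet amounts (n = n₀ + Σ ν·ξ):
  B: 164.7 − 1(60.77) = 103.9
  A: 0 + 1(60.77) − 1(55.77) = 5
  C: 0 + 2(55.77) = 111.5
Total out = 220.5 kmol; y_C = 111.5 / 220.5 = 0.5059.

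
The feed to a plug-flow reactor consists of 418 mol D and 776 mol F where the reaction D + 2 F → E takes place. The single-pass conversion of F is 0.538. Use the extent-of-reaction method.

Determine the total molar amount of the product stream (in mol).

777 mol

F reacted = 0.538 × 776 = 417.5 mol; ν_F = −2, so ξ = 417.5/2 = 208.7 mol.
Outlet amounts (n = n₀ + ν ξ):
  D: 418 − 1(208.7) = 209.3
  F: 776 − 2(208.7) = 358.5
  E: 0 + 1(208.7) = 208.7
Total out = 209.3 + 358.5 + 208.7 = 776.5 mol.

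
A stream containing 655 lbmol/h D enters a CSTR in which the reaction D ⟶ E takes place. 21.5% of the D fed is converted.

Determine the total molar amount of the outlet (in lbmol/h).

D reacted = 0.215 × 655 = 140.8 lbmol/h; ν_D = −1, so ξ = 140.8/1 = 140.8 lbmol/h.
Outlet amounts (n = n₀ + ν ξ):
  D: 655 − 1(140.8) = 514.2
  E: 0 + 1(140.8) = 140.8
Total out = 514.2 + 140.8 = 655 lbmol/h.

655 lbmol/h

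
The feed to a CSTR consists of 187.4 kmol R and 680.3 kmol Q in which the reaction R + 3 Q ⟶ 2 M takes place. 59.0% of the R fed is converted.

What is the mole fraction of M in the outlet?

R reacted = 0.59 × 187.4 = 110.6 kmol; ν_R = −1, so ξ = 110.6/1 = 110.6 kmol.
Outlet amounts (n = n₀ + ν ξ):
  R: 187.4 − 1(110.6) = 76.83
  Q: 680.3 − 3(110.6) = 348.6
  M: 0 + 2(110.6) = 221.1
Total out = 646.6 kmol; y_M = 221.1 / 646.6 = 0.342.

0.342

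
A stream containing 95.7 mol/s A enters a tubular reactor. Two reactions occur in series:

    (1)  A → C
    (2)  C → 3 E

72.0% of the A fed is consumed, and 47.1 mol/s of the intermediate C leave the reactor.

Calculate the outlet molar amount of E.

Conversion of A: A consumed = 1ξ₁ = 0.72 × 95.7 → ξ₁ = 68.9 mol/s.
C balance: n_C = 0 + 1ξ₁ − 1ξ₂ = 47.1 → ξ₂ = (1·68.9 − 47.1)/1 = 21.8 mol/s.
Outlet amounts (n = n₀ + Σ ν·ξ):
  A: 95.7 − 1(68.9) = 26.8
  C: 0 + 1(68.9) − 1(21.8) = 47.1
  E: 0 + 3(21.8) = 65.41

65.4 mol/s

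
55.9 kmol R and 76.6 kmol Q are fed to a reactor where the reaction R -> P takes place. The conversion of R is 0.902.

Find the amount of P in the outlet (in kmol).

50.4 kmol

R reacted = 0.902 × 55.9 = 50.42 kmol; ν_R = −1, so ξ = 50.42/1 = 50.42 kmol.
Outlet amounts (n = n₀ + ν ξ):
  R: 55.9 − 1(50.42) = 5.478
  P: 0 + 1(50.42) = 50.42
  Q: 76.6 (inert)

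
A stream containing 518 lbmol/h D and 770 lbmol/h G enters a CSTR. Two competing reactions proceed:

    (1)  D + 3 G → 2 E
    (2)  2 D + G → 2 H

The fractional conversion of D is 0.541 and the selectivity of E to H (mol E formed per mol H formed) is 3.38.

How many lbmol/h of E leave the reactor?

Conversion of D: D consumed = 0.541 × 518 = 280.2 lbmol/h = 1ξ₁ + 2ξ₂.
Selectivity: 2ξ₁ / (2ξ₂) = 3.38 → ξ₁ = 3.38 ξ₂.
Substitute: (1·3.38 + 2) ξ₂ = 280.2 → ξ₂ = 52.09 lbmol/h, ξ₁ = 176.1 lbmol/h.
Outlet amounts (n = n₀ + Σ ν·ξ):
  D: 518 − 1(176.1) − 2(52.09) = 237.8
  G: 770 − 3(176.1) − 1(52.09) = 189.7
  E: 0 + 2(176.1) = 352.1
  H: 0 + 2(52.09) = 104.2

352 lbmol/h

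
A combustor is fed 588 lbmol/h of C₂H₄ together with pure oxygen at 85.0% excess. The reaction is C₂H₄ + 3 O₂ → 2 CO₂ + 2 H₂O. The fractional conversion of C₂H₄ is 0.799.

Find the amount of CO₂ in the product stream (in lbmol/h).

Stoichiometric O₂ = 3 × 588 = 1764 lbmol/h; O₂ fed = 1764 × 1.850 = 3263 lbmol/h.
Fuel reacted = 0.799 × 588 → ξ = 469.8 lbmol/h.
Outlet (n = n₀ + ν ξ):
  C₂H₄: 588 − 1(469.8) = 118.2
  O₂: 3263 − 3(469.8) = 1854
  CO₂: 0 + 2(469.8) = 939.6
  H₂O: 0 + 2(469.8) = 939.6

940 lbmol/h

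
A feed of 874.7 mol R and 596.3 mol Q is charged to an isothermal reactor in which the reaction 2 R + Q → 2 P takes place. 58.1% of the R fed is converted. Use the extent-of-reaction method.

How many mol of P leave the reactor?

508 mol

R reacted = 0.581 × 874.7 = 508.2 mol; ν_R = −2, so ξ = 508.2/2 = 254.1 mol.
Outlet amounts (n = n₀ + ν ξ):
  R: 874.7 − 2(254.1) = 366.5
  Q: 596.3 − 1(254.1) = 342.2
  P: 0 + 2(254.1) = 508.2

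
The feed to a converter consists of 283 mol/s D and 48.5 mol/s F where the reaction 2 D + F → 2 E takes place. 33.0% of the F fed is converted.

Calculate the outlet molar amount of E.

F reacted = 0.33 × 48.5 = 16 mol/s; ν_F = −1, so ξ = 16/1 = 16 mol/s.
Outlet amounts (n = n₀ + ν ξ):
  D: 283 − 2(16) = 251
  F: 48.5 − 1(16) = 32.5
  E: 0 + 2(16) = 32.01

32 mol/s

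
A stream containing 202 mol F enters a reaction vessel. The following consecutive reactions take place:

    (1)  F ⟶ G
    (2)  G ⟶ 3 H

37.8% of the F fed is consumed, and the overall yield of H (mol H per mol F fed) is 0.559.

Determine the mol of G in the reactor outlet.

38.7 mol

Conversion of F: F consumed = 1ξ₁ = 0.378 × 202 → ξ₁ = 76.36 mol.
Yield of H: 3ξ₂ / 202 = 0.559 → ξ₂ = 37.64 mol.
Outlet amounts (n = n₀ + Σ ν·ξ):
  F: 202 − 1(76.36) = 125.6
  G: 0 + 1(76.36) − 1(37.64) = 38.72
  H: 0 + 3(37.64) = 112.9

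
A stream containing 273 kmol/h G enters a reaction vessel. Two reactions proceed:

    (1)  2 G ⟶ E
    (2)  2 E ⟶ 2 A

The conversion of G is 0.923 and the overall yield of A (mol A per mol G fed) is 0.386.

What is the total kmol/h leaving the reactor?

147 kmol/h

Conversion of G: G consumed = 2ξ₁ = 0.923 × 273 → ξ₁ = 126 kmol/h.
Yield of A: 2ξ₂ / 273 = 0.386 → ξ₂ = 52.69 kmol/h.
Outlet amounts (n = n₀ + Σ ν·ξ):
  G: 273 − 2(126) = 21.02
  E: 0 + 1(126) − 2(52.69) = 20.61
  A: 0 + 2(52.69) = 105.4
Total out = 21.02 + 20.61 + 105.4 = 147 kmol/h.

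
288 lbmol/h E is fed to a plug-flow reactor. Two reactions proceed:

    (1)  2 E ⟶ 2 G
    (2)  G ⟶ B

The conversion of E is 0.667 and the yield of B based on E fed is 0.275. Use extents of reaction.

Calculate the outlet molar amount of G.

Conversion of E: E consumed = 2ξ₁ = 0.667 × 288 → ξ₁ = 96.05 lbmol/h.
Yield of B: 1ξ₂ / 288 = 0.275 → ξ₂ = 79.2 lbmol/h.
Outlet amounts (n = n₀ + Σ ν·ξ):
  E: 288 − 2(96.05) = 95.9
  G: 0 + 2(96.05) − 1(79.2) = 112.9
  B: 0 + 1(79.2) = 79.2

113 lbmol/h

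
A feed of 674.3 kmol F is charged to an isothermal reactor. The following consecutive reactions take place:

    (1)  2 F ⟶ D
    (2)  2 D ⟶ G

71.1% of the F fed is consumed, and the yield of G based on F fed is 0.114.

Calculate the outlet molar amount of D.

Conversion of F: F consumed = 2ξ₁ = 0.711 × 674.3 → ξ₁ = 239.7 kmol.
Yield of G: 1ξ₂ / 674.3 = 0.114 → ξ₂ = 76.87 kmol.
Outlet amounts (n = n₀ + Σ ν·ξ):
  F: 674.3 − 2(239.7) = 194.9
  D: 0 + 1(239.7) − 2(76.87) = 85.97
  G: 0 + 1(76.87) = 76.87

86 kmol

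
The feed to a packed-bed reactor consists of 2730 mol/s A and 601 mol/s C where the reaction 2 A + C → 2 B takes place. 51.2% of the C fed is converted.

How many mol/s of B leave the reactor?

615 mol/s

C reacted = 0.512 × 601 = 307.7 mol/s; ν_C = −1, so ξ = 307.7/1 = 307.7 mol/s.
Outlet amounts (n = n₀ + ν ξ):
  A: 2730 − 2(307.7) = 2115
  C: 601 − 1(307.7) = 293.3
  B: 0 + 2(307.7) = 615.4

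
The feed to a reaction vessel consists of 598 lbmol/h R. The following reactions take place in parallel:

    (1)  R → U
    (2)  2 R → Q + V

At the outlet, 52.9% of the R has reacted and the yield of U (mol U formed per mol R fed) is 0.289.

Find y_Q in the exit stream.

0.12

Yield of U: 1ξ₁ / 598 = 0.289 → ξ₁ = 172.8 lbmol/h.
Conversion of R: 1ξ₁ + 2ξ₂ = 0.529 × 598 = 316.3 → ξ₂ = 71.76 lbmol/h.
Outlet amounts (n = n₀ + Σ ν·ξ):
  R: 598 − 1(172.8) − 2(71.76) = 281.7
  U: 0 + 1(172.8) = 172.8
  Q: 0 + 1(71.76) = 71.76
  V: 0 + 1(71.76) = 71.76
Total out = 598 lbmol/h; y_Q = 71.76 / 598 = 0.12.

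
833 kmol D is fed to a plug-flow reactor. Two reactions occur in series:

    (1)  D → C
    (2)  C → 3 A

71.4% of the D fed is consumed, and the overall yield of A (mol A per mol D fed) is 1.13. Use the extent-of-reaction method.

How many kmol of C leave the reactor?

Conversion of D: D consumed = 1ξ₁ = 0.714 × 833 → ξ₁ = 594.8 kmol.
Yield of A: 3ξ₂ / 833 = 1.13 → ξ₂ = 313.8 kmol.
Outlet amounts (n = n₀ + Σ ν·ξ):
  D: 833 − 1(594.8) = 238.2
  C: 0 + 1(594.8) − 1(313.8) = 281
  A: 0 + 3(313.8) = 941.3

281 kmol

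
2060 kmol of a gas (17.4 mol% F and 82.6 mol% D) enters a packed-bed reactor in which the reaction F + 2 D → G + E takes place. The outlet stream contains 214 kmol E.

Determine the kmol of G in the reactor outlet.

For E: n = n₀ + 1ξ → 214 = 0 + 1ξ, giving ξ = 214 kmol.
Outlet amounts (n = n₀ + ν ξ):
  F: 358.4 − 1(214) = 144.4
  D: 1702 − 2(214) = 1274
  G: 0 + 1(214) = 214
  E: 0 + 1(214) = 214

214 kmol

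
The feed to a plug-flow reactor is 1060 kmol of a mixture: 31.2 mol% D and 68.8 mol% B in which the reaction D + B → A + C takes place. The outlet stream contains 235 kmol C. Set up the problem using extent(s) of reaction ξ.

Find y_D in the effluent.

For C: n = n₀ + 1ξ → 235 = 0 + 1ξ, giving ξ = 235 kmol.
Outlet amounts (n = n₀ + ν ξ):
  D: 330.7 − 1(235) = 95.72
  B: 729.3 − 1(235) = 494.3
  A: 0 + 1(235) = 235
  C: 0 + 1(235) = 235
Total out = 1060 kmol; y_D = 95.72 / 1060 = 0.0903.

0.0903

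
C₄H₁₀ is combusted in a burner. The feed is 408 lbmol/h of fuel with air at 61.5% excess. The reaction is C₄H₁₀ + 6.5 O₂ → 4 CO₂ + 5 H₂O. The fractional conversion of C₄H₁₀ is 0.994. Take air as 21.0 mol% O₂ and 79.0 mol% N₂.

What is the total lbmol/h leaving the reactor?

21400 lbmol/h

Stoichiometric O₂ = 6.5 × 408 = 2652 lbmol/h; O₂ fed = 2652 × 1.615 = 4283 lbmol/h.
N₂ fed = 4283 × 79/21 = 16110 lbmol/h.
Fuel reacted = 0.994 × 408 → ξ = 405.6 lbmol/h.
Outlet (n = n₀ + ν ξ):
  C₄H₁₀: 408 − 1(405.6) = 2.448
  O₂: 4283 − 6.5(405.6) = 1647
  N₂: 16110 (inert)
  CO₂: 0 + 4(405.6) = 1622
  H₂O: 0 + 5(405.6) = 2028
Total out = 2.448 + 1647 + 16110 + 1622 + 2028 = 21410 lbmol/h.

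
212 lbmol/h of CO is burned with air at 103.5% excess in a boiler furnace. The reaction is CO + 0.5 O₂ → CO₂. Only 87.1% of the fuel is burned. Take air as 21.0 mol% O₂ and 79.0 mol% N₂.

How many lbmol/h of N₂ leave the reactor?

811 lbmol/h

Stoichiometric O₂ = 0.5 × 212 = 106 lbmol/h; O₂ fed = 106 × 2.035 = 215.7 lbmol/h.
N₂ fed = 215.7 × 79/21 = 811.5 lbmol/h.
Fuel reacted = 0.871 × 212 → ξ = 184.7 lbmol/h.
Outlet (n = n₀ + ν ξ):
  CO: 212 − 1(184.7) = 27.35
  O₂: 215.7 − 0.5(184.7) = 123.4
  N₂: 811.5 (inert)
  CO₂: 0 + 1(184.7) = 184.7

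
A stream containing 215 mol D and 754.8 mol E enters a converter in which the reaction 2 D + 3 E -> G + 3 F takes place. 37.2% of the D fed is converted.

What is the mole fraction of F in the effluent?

D reacted = 0.372 × 215 = 79.98 mol; ν_D = −2, so ξ = 79.98/2 = 39.99 mol.
Outlet amounts (n = n₀ + ν ξ):
  D: 215 − 2(39.99) = 135
  E: 754.8 − 3(39.99) = 634.8
  G: 0 + 1(39.99) = 39.99
  F: 0 + 3(39.99) = 120
Total out = 929.8 mol; y_F = 120 / 929.8 = 0.129.

0.129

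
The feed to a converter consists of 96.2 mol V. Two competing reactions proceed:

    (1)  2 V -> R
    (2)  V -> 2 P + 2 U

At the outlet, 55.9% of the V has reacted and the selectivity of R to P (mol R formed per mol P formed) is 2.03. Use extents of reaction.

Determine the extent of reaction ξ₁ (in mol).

ξ₁ = 23.9 mol

Conversion of V: V consumed = 0.559 × 96.2 = 53.78 mol = 2ξ₁ + 1ξ₂.
Selectivity: 1ξ₁ / (2ξ₂) = 2.03 → ξ₁ = 4.06 ξ₂.
Substitute: (2·4.06 + 1) ξ₂ = 53.78 → ξ₂ = 5.896 mol, ξ₁ = 23.94 mol.
Outlet amounts (n = n₀ + Σ ν·ξ):
  V: 96.2 − 2(23.94) − 1(5.896) = 42.42
  R: 0 + 1(23.94) = 23.94
  P: 0 + 2(5.896) = 11.79
  U: 0 + 2(5.896) = 11.79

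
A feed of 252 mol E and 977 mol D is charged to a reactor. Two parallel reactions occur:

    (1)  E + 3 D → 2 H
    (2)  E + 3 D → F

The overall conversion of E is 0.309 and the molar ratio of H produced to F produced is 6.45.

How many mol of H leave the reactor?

Conversion of E: E consumed = 0.309 × 252 = 77.87 mol = 1ξ₁ + 1ξ₂.
Selectivity: 2ξ₁ / (1ξ₂) = 6.45 → ξ₁ = 3.225 ξ₂.
Substitute: (1·3.225 + 1) ξ₂ = 77.87 → ξ₂ = 18.43 mol, ξ₁ = 59.44 mol.
Outlet amounts (n = n₀ + Σ ν·ξ):
  E: 252 − 1(59.44) − 1(18.43) = 174.1
  D: 977 − 3(59.44) − 3(18.43) = 743.4
  H: 0 + 2(59.44) = 118.9
  F: 0 + 1(18.43) = 18.43

119 mol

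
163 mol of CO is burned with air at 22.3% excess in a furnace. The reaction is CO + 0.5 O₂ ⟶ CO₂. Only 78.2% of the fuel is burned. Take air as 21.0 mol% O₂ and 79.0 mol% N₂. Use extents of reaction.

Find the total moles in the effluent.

Stoichiometric O₂ = 0.5 × 163 = 81.5 mol; O₂ fed = 81.5 × 1.223 = 99.67 mol.
N₂ fed = 99.67 × 79/21 = 375 mol.
Fuel reacted = 0.782 × 163 → ξ = 127.5 mol.
Outlet (n = n₀ + ν ξ):
  CO: 163 − 1(127.5) = 35.53
  O₂: 99.67 − 0.5(127.5) = 35.94
  N₂: 375 (inert)
  CO₂: 0 + 1(127.5) = 127.5
Total out = 35.53 + 35.94 + 375 + 127.5 = 573.9 mol.

574 mol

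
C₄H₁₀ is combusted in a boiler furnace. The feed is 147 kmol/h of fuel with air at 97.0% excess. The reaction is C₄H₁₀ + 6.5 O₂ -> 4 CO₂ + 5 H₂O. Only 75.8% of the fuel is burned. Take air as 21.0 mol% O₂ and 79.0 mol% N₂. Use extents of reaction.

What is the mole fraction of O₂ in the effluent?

0.125

Stoichiometric O₂ = 6.5 × 147 = 955.5 kmol/h; O₂ fed = 955.5 × 1.970 = 1882 kmol/h.
N₂ fed = 1882 × 79/21 = 7081 kmol/h.
Fuel reacted = 0.758 × 147 → ξ = 111.4 kmol/h.
Outlet (n = n₀ + ν ξ):
  C₄H₁₀: 147 − 1(111.4) = 35.57
  O₂: 1882 − 6.5(111.4) = 1158
  N₂: 7081 (inert)
  CO₂: 0 + 4(111.4) = 445.7
  H₂O: 0 + 5(111.4) = 557.1
Total out = 9278 kmol/h; y_O₂ = 1158 / 9278 = 0.1248.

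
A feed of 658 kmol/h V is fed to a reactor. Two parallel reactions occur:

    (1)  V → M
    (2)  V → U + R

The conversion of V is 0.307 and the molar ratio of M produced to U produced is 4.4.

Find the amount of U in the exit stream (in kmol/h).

Conversion of V: V consumed = 0.307 × 658 = 202 kmol/h = 1ξ₁ + 1ξ₂.
Selectivity: 1ξ₁ / (1ξ₂) = 4.4 → ξ₁ = 4.4 ξ₂.
Substitute: (1·4.4 + 1) ξ₂ = 202 → ξ₂ = 37.41 kmol/h, ξ₁ = 164.6 kmol/h.
Outlet amounts (n = n₀ + Σ ν·ξ):
  V: 658 − 1(164.6) − 1(37.41) = 456
  M: 0 + 1(164.6) = 164.6
  U: 0 + 1(37.41) = 37.41
  R: 0 + 1(37.41) = 37.41

37.4 kmol/h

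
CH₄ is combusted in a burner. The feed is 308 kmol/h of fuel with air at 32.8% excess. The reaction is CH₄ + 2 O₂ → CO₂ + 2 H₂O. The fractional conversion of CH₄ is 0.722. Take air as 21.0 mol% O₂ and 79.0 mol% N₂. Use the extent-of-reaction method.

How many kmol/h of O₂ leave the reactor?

Stoichiometric O₂ = 2 × 308 = 616 kmol/h; O₂ fed = 616 × 1.328 = 818 kmol/h.
N₂ fed = 818 × 79/21 = 3077 kmol/h.
Fuel reacted = 0.722 × 308 → ξ = 222.4 kmol/h.
Outlet (n = n₀ + ν ξ):
  CH₄: 308 − 1(222.4) = 85.62
  O₂: 818 − 2(222.4) = 373.3
  N₂: 3077 (inert)
  CO₂: 0 + 1(222.4) = 222.4
  H₂O: 0 + 2(222.4) = 444.8

373 kmol/h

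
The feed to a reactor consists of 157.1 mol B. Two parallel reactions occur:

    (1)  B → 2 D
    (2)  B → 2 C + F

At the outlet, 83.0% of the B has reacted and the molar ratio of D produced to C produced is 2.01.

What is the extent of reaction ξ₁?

Conversion of B: B consumed = 0.83 × 157.1 = 130.4 mol = 1ξ₁ + 1ξ₂.
Selectivity: 2ξ₁ / (2ξ₂) = 2.01 → ξ₁ = 2.01 ξ₂.
Substitute: (1·2.01 + 1) ξ₂ = 130.4 → ξ₂ = 43.32 mol, ξ₁ = 87.07 mol.
Outlet amounts (n = n₀ + Σ ν·ξ):
  B: 157.1 − 1(87.07) − 1(43.32) = 26.71
  D: 0 + 2(87.07) = 174.1
  C: 0 + 2(43.32) = 86.64
  F: 0 + 1(43.32) = 43.32

ξ₁ = 87.1 mol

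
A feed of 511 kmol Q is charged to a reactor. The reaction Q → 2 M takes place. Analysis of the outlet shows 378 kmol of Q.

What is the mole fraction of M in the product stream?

0.413

For Q: n = n₀ − 1ξ → 378 = 511 − 1ξ, giving ξ = 133 kmol.
Outlet amounts (n = n₀ + ν ξ):
  Q: 511 − 1(133) = 378
  M: 0 + 2(133) = 266
Total out = 644 kmol; y_M = 266 / 644 = 0.413.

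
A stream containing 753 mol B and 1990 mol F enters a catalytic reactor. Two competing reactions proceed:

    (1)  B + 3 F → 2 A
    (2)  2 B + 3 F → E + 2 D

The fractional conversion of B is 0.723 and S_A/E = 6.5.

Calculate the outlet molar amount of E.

Conversion of B: B consumed = 0.723 × 753 = 544.4 mol = 1ξ₁ + 2ξ₂.
Selectivity: 2ξ₁ / (1ξ₂) = 6.5 → ξ₁ = 3.25 ξ₂.
Substitute: (1·3.25 + 2) ξ₂ = 544.4 → ξ₂ = 103.7 mol, ξ₁ = 337 mol.
Outlet amounts (n = n₀ + Σ ν·ξ):
  B: 753 − 1(337) − 2(103.7) = 208.6
  F: 1990 − 3(337) − 3(103.7) = 667.8
  A: 0 + 2(337) = 674
  E: 0 + 1(103.7) = 103.7
  D: 0 + 2(103.7) = 207.4

104 mol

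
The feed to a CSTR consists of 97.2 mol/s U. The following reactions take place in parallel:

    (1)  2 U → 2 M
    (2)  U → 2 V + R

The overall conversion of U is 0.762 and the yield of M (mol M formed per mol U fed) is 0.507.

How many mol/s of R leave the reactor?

Yield of M: 2ξ₁ / 97.2 = 0.507 → ξ₁ = 24.64 mol/s.
Conversion of U: 2ξ₁ + 1ξ₂ = 0.762 × 97.2 = 74.07 → ξ₂ = 24.79 mol/s.
Outlet amounts (n = n₀ + Σ ν·ξ):
  U: 97.2 − 2(24.64) − 1(24.79) = 23.13
  M: 0 + 2(24.64) = 49.28
  V: 0 + 2(24.79) = 49.57
  R: 0 + 1(24.79) = 24.79

24.8 mol/s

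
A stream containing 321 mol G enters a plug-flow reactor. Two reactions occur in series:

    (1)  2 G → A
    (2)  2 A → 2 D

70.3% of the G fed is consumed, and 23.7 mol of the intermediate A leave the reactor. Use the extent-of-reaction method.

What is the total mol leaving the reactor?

Conversion of G: G consumed = 2ξ₁ = 0.703 × 321 → ξ₁ = 112.8 mol.
A balance: n_A = 0 + 1ξ₁ − 2ξ₂ = 23.7 → ξ₂ = (1·112.8 − 23.7)/2 = 44.57 mol.
Outlet amounts (n = n₀ + Σ ν·ξ):
  G: 321 − 2(112.8) = 95.34
  A: 0 + 1(112.8) − 2(44.57) = 23.7
  D: 0 + 2(44.57) = 89.13
Total out = 95.34 + 23.7 + 89.13 = 208.2 mol.

208 mol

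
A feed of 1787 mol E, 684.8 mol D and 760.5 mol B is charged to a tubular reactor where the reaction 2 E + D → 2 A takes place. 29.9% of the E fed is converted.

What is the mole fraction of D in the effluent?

E reacted = 0.299 × 1787 = 534.3 mol; ν_E = −2, so ξ = 534.3/2 = 267.2 mol.
Outlet amounts (n = n₀ + ν ξ):
  E: 1787 − 2(267.2) = 1253
  D: 684.8 − 1(267.2) = 417.6
  A: 0 + 2(267.2) = 534.3
  B: 760.5 (inert)
Total out = 2965 mol; y_D = 417.6 / 2965 = 0.1409.

0.141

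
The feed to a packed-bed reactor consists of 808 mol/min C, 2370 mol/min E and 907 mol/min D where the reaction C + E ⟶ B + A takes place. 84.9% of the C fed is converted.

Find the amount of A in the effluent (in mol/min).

686 mol/min

C reacted = 0.849 × 808 = 686 mol/min; ν_C = −1, so ξ = 686/1 = 686 mol/min.
Outlet amounts (n = n₀ + ν ξ):
  C: 808 − 1(686) = 122
  E: 2370 − 1(686) = 1684
  B: 0 + 1(686) = 686
  A: 0 + 1(686) = 686
  D: 907 (inert)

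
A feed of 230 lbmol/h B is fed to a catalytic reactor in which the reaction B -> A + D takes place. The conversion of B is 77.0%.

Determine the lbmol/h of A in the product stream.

B reacted = 0.77 × 230 = 177.1 lbmol/h; ν_B = −1, so ξ = 177.1/1 = 177.1 lbmol/h.
Outlet amounts (n = n₀ + ν ξ):
  B: 230 − 1(177.1) = 52.9
  A: 0 + 1(177.1) = 177.1
  D: 0 + 1(177.1) = 177.1

177 lbmol/h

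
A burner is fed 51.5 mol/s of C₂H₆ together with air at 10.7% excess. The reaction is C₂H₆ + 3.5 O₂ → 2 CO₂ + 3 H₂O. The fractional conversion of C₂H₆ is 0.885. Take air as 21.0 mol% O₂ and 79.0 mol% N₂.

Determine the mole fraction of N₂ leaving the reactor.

Stoichiometric O₂ = 3.5 × 51.5 = 180.2 mol/s; O₂ fed = 180.2 × 1.107 = 199.5 mol/s.
N₂ fed = 199.5 × 79/21 = 750.6 mol/s.
Fuel reacted = 0.885 × 51.5 → ξ = 45.58 mol/s.
Outlet (n = n₀ + ν ξ):
  C₂H₆: 51.5 − 1(45.58) = 5.922
  O₂: 199.5 − 3.5(45.58) = 40.02
  N₂: 750.6 (inert)
  CO₂: 0 + 2(45.58) = 91.16
  H₂O: 0 + 3(45.58) = 136.7
Total out = 1024 mol/s; y_N₂ = 750.6 / 1024 = 0.7327.

0.733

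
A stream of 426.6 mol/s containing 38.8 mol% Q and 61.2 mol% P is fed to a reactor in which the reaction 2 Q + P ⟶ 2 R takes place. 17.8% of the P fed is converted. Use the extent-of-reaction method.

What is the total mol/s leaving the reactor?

P reacted = 0.178 × 261.1 = 46.47 mol/s; ν_P = −1, so ξ = 46.47/1 = 46.47 mol/s.
Outlet amounts (n = n₀ + ν ξ):
  Q: 165.5 − 2(46.47) = 72.58
  P: 261.1 − 1(46.47) = 214.6
  R: 0 + 2(46.47) = 92.94
Total out = 72.58 + 214.6 + 92.94 = 380.1 mol/s.

380 mol/s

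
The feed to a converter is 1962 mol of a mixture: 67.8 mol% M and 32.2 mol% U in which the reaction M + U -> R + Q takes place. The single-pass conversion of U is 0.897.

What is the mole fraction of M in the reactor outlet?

U reacted = 0.897 × 631.8 = 566.7 mol; ν_U = −1, so ξ = 566.7/1 = 566.7 mol.
Outlet amounts (n = n₀ + ν ξ):
  M: 1330 − 1(566.7) = 763.5
  U: 631.8 − 1(566.7) = 65.07
  R: 0 + 1(566.7) = 566.7
  Q: 0 + 1(566.7) = 566.7
Total out = 1962 mol; y_M = 763.5 / 1962 = 0.3892.

0.389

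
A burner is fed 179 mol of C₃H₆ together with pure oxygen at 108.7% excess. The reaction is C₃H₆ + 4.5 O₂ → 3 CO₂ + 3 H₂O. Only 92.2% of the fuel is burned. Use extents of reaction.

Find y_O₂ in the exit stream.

0.483

Stoichiometric O₂ = 4.5 × 179 = 805.5 mol; O₂ fed = 805.5 × 2.087 = 1681 mol.
Fuel reacted = 0.922 × 179 → ξ = 165 mol.
Outlet (n = n₀ + ν ξ):
  C₃H₆: 179 − 1(165) = 13.96
  O₂: 1681 − 4.5(165) = 938.4
  CO₂: 0 + 3(165) = 495.1
  H₂O: 0 + 3(165) = 495.1
Total out = 1943 mol; y_O₂ = 938.4 / 1943 = 0.4831.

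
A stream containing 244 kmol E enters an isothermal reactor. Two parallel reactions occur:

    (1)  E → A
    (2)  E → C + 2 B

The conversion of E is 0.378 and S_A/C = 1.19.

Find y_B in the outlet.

Conversion of E: E consumed = 0.378 × 244 = 92.23 kmol = 1ξ₁ + 1ξ₂.
Selectivity: 1ξ₁ / (1ξ₂) = 1.19 → ξ₁ = 1.19 ξ₂.
Substitute: (1·1.19 + 1) ξ₂ = 92.23 → ξ₂ = 42.12 kmol, ξ₁ = 50.12 kmol.
Outlet amounts (n = n₀ + Σ ν·ξ):
  E: 244 − 1(50.12) − 1(42.12) = 151.8
  A: 0 + 1(50.12) = 50.12
  C: 0 + 1(42.12) = 42.12
  B: 0 + 2(42.12) = 84.23
Total out = 328.2 kmol; y_B = 84.23 / 328.2 = 0.2566.

0.257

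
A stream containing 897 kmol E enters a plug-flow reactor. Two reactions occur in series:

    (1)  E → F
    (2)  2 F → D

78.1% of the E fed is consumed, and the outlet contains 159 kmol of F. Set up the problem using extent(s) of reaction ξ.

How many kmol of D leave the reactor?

271 kmol

Conversion of E: E consumed = 1ξ₁ = 0.781 × 897 → ξ₁ = 700.6 kmol.
F balance: n_F = 0 + 1ξ₁ − 2ξ₂ = 159 → ξ₂ = (1·700.6 − 159)/2 = 270.8 kmol.
Outlet amounts (n = n₀ + Σ ν·ξ):
  E: 897 − 1(700.6) = 196.4
  F: 0 + 1(700.6) − 2(270.8) = 159
  D: 0 + 1(270.8) = 270.8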